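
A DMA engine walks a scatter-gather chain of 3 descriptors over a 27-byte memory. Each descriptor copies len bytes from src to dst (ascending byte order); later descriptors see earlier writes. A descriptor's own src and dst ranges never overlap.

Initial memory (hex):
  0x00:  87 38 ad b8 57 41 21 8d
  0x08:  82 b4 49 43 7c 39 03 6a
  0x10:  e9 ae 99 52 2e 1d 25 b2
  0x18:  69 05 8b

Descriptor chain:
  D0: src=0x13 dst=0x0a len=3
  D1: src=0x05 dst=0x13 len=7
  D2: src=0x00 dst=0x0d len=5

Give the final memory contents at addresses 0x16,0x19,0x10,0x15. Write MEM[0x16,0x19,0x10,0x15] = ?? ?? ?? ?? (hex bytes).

D0: mem[0x0a..0x0c] <- [52 2e 1d]
D1: mem[0x13..0x19] <- [41 21 8d 82 b4 52 2e]
D2: mem[0x0d..0x11] <- [87 38 ad b8 57]
query mem[0x16]=0x82, mem[0x19]=0x2e, mem[0x10]=0xb8, mem[0x15]=0x8d

MEM[0x16,0x19,0x10,0x15] = 82 2e b8 8d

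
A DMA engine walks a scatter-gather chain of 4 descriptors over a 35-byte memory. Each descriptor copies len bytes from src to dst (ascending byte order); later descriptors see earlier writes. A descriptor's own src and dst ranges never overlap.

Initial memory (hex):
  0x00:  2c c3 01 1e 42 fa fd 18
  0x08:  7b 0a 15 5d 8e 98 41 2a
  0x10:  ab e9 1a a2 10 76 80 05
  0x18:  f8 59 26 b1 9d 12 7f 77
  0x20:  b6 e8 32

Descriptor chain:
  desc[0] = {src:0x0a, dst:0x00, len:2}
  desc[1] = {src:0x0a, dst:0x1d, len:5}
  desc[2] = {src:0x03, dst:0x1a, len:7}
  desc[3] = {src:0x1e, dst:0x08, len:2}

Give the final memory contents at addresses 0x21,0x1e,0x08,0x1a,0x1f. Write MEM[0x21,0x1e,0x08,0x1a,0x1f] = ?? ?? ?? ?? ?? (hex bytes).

[0] 0x0a->0x00 len=2 : 15 5d
[1] 0x0a->0x1d len=5 : 15 5d 8e 98 41
[2] 0x03->0x1a len=7 : 1e 42 fa fd 18 7b 0a
[3] 0x1e->0x08 len=2 : 18 7b
query mem[0x21]=0x41, mem[0x1e]=0x18, mem[0x08]=0x18, mem[0x1a]=0x1e, mem[0x1f]=0x7b

MEM[0x21,0x1e,0x08,0x1a,0x1f] = 41 18 18 1e 7b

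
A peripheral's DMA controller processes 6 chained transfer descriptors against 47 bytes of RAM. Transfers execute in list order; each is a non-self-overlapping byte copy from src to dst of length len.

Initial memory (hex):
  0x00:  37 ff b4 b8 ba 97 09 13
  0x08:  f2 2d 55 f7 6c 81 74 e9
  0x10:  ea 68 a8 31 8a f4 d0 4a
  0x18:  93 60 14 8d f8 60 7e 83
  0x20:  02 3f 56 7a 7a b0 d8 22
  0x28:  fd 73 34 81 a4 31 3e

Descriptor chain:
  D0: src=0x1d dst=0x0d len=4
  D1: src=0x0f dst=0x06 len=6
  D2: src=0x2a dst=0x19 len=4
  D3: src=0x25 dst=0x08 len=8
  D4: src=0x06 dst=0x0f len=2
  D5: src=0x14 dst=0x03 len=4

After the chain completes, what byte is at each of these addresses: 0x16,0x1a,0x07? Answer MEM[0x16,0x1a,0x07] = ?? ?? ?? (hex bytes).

#0 dst[0x0d+4] := {0x60,0x7e,0x83,0x02}
#1 dst[0x06+6] := {0x83,0x02,0x68,0xa8,0x31,0x8a}
#2 dst[0x19+4] := {0x34,0x81,0xa4,0x31}
#3 dst[0x08+8] := {0xb0,0xd8,0x22,0xfd,0x73,0x34,0x81,0xa4}
#4 dst[0x0f+2] := {0x83,0x02}
#5 dst[0x03+4] := {0x8a,0xf4,0xd0,0x4a}
query mem[0x16]=0xd0, mem[0x1a]=0x81, mem[0x07]=0x02

MEM[0x16,0x1a,0x07] = d0 81 02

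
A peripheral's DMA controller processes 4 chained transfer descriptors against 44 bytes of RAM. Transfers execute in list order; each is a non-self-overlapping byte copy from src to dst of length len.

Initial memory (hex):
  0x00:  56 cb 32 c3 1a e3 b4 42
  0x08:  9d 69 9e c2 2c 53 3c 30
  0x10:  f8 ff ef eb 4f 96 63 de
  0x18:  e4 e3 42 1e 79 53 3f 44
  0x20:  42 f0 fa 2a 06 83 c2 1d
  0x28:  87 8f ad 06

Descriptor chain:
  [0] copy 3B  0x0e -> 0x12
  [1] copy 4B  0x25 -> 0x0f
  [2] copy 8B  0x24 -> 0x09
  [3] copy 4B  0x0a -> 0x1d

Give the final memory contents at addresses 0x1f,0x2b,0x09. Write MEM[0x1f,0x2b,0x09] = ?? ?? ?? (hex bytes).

MEM[0x1f,0x2b,0x09] = 1d 06 06

#0 dst[0x12+3] := {0x3c,0x30,0xf8}
#1 dst[0x0f+4] := {0x83,0xc2,0x1d,0x87}
#2 dst[0x09+8] := {0x06,0x83,0xc2,0x1d,0x87,0x8f,0xad,0x06}
#3 dst[0x1d+4] := {0x83,0xc2,0x1d,0x87}
query mem[0x1f]=0x1d, mem[0x2b]=0x06, mem[0x09]=0x06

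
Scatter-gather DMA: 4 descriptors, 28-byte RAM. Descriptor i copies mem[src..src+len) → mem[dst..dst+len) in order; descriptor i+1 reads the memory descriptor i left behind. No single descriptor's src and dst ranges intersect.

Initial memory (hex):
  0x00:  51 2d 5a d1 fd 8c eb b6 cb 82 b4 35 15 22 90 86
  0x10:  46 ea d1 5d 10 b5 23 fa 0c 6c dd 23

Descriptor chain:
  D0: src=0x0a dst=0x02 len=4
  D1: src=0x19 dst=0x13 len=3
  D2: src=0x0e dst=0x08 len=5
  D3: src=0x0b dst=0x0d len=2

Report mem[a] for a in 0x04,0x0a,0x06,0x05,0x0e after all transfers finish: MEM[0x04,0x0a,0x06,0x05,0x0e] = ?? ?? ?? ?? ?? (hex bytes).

MEM[0x04,0x0a,0x06,0x05,0x0e] = 15 46 eb 22 d1

D0: mem[0x02..0x05] <- [b4 35 15 22]
D1: mem[0x13..0x15] <- [6c dd 23]
D2: mem[0x08..0x0c] <- [90 86 46 ea d1]
D3: mem[0x0d..0x0e] <- [ea d1]
query mem[0x04]=0x15, mem[0x0a]=0x46, mem[0x06]=0xeb, mem[0x05]=0x22, mem[0x0e]=0xd1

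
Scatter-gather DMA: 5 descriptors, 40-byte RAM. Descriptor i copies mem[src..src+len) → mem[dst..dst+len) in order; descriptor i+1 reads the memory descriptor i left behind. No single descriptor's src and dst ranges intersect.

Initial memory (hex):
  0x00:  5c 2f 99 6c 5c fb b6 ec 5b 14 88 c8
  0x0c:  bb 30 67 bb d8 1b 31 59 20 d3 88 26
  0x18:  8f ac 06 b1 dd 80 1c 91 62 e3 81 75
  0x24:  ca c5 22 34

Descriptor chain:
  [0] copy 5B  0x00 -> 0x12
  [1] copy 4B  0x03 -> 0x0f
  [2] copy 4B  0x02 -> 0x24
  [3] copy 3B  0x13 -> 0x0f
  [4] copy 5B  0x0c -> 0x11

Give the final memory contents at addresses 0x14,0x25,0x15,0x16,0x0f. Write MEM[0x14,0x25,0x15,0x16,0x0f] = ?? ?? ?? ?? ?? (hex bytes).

D0: mem[0x12..0x16] <- [5c 2f 99 6c 5c]
D1: mem[0x0f..0x12] <- [6c 5c fb b6]
D2: mem[0x24..0x27] <- [99 6c 5c fb]
D3: mem[0x0f..0x11] <- [2f 99 6c]
D4: mem[0x11..0x15] <- [bb 30 67 2f 99]
query mem[0x14]=0x2f, mem[0x25]=0x6c, mem[0x15]=0x99, mem[0x16]=0x5c, mem[0x0f]=0x2f

MEM[0x14,0x25,0x15,0x16,0x0f] = 2f 6c 99 5c 2f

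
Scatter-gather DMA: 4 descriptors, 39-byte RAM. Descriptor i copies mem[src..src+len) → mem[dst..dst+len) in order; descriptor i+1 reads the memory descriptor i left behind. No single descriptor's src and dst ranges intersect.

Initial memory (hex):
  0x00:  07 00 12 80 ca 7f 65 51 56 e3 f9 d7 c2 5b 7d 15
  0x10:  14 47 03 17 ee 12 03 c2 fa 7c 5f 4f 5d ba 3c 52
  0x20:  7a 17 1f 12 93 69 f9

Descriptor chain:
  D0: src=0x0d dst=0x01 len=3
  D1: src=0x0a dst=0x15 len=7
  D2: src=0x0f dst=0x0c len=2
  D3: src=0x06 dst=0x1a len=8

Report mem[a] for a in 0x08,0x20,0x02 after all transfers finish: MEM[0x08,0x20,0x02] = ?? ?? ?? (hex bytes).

  after D0: wrote 3B at 0x01 = 5b7d15
  after D1: wrote 7B at 0x15 = f9d7c25b7d1514
  after D2: wrote 2B at 0x0c = 1514
  after D3: wrote 8B at 0x1a = 655156e3f9d71514
query mem[0x08]=0x56, mem[0x20]=0x15, mem[0x02]=0x7d

MEM[0x08,0x20,0x02] = 56 15 7d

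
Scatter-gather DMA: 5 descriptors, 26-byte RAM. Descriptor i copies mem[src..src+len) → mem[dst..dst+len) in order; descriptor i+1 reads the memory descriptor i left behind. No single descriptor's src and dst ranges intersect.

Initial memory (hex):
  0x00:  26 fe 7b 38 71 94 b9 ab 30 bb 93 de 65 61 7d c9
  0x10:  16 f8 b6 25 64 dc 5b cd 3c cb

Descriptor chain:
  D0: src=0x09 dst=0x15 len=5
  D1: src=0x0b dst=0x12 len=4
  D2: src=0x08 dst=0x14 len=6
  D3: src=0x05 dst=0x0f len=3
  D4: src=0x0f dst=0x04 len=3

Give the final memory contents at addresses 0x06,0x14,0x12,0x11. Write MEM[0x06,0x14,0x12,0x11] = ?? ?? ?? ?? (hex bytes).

MEM[0x06,0x14,0x12,0x11] = ab 30 de ab

  after D0: wrote 5B at 0x15 = bb93de6561
  after D1: wrote 4B at 0x12 = de65617d
  after D2: wrote 6B at 0x14 = 30bb93de6561
  after D3: wrote 3B at 0x0f = 94b9ab
  after D4: wrote 3B at 0x04 = 94b9ab
query mem[0x06]=0xab, mem[0x14]=0x30, mem[0x12]=0xde, mem[0x11]=0xab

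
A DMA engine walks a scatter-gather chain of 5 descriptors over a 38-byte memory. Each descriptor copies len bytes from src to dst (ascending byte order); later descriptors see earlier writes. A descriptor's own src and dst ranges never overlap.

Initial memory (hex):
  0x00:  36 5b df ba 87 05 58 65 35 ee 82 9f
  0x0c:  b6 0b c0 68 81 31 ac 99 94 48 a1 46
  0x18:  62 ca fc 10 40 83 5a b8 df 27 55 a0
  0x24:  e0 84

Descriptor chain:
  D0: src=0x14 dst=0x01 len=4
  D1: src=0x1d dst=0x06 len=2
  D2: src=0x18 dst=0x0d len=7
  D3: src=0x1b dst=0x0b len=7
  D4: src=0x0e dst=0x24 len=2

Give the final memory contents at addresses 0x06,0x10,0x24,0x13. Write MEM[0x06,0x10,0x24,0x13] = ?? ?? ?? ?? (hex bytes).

MEM[0x06,0x10,0x24,0x13] = 83 df 5a 5a

[0] 0x14->0x01 len=4 : 94 48 a1 46
[1] 0x1d->0x06 len=2 : 83 5a
[2] 0x18->0x0d len=7 : 62 ca fc 10 40 83 5a
[3] 0x1b->0x0b len=7 : 10 40 83 5a b8 df 27
[4] 0x0e->0x24 len=2 : 5a b8
query mem[0x06]=0x83, mem[0x10]=0xdf, mem[0x24]=0x5a, mem[0x13]=0x5a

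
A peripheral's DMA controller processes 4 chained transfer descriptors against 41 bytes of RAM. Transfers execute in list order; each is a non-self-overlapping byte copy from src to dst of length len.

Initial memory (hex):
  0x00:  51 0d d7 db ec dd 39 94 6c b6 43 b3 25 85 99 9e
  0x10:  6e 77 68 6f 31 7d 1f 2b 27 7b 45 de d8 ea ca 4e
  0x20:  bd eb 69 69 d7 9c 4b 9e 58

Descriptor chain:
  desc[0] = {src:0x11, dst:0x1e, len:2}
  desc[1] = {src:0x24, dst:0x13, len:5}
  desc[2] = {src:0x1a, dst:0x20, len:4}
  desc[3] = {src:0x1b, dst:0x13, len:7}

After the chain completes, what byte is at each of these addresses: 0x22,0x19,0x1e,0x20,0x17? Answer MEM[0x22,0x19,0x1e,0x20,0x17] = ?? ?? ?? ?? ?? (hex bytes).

D0: mem[0x1e..0x1f] <- [77 68]
D1: mem[0x13..0x17] <- [d7 9c 4b 9e 58]
D2: mem[0x20..0x23] <- [45 de d8 ea]
D3: mem[0x13..0x19] <- [de d8 ea 77 68 45 de]
query mem[0x22]=0xd8, mem[0x19]=0xde, mem[0x1e]=0x77, mem[0x20]=0x45, mem[0x17]=0x68

MEM[0x22,0x19,0x1e,0x20,0x17] = d8 de 77 45 68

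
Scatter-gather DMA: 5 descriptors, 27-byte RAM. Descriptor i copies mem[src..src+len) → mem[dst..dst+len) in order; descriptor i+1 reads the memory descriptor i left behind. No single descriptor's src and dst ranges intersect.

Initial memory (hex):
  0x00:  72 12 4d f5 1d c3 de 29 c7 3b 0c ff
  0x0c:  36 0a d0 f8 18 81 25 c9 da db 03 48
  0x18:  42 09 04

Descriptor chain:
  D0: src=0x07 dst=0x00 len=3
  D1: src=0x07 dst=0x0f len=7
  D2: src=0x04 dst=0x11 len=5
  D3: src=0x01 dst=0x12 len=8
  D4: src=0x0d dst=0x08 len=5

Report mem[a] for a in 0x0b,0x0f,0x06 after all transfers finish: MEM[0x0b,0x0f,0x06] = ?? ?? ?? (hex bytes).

MEM[0x0b,0x0f,0x06] = c7 29 de

  after D0: wrote 3B at 0x00 = 29c73b
  after D1: wrote 7B at 0x0f = 29c73b0cff360a
  after D2: wrote 5B at 0x11 = 1dc3de29c7
  after D3: wrote 8B at 0x12 = c73bf51dc3de29c7
  after D4: wrote 5B at 0x08 = 0ad029c71d
query mem[0x0b]=0xc7, mem[0x0f]=0x29, mem[0x06]=0xde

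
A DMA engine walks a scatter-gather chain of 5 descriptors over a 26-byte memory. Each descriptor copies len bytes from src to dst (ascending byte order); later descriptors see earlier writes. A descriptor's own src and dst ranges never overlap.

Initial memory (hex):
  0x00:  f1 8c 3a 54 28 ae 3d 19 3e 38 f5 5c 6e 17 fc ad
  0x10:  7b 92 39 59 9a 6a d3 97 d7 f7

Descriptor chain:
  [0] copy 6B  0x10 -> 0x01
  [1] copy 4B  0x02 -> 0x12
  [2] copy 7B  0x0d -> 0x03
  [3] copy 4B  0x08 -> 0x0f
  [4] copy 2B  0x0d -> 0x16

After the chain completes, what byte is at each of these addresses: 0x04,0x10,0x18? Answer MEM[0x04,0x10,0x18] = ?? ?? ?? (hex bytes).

#0 dst[0x01+6] := {0x7b,0x92,0x39,0x59,0x9a,0x6a}
#1 dst[0x12+4] := {0x92,0x39,0x59,0x9a}
#2 dst[0x03+7] := {0x17,0xfc,0xad,0x7b,0x92,0x92,0x39}
#3 dst[0x0f+4] := {0x92,0x39,0xf5,0x5c}
#4 dst[0x16+2] := {0x17,0xfc}
query mem[0x04]=0xfc, mem[0x10]=0x39, mem[0x18]=0xd7

MEM[0x04,0x10,0x18] = fc 39 d7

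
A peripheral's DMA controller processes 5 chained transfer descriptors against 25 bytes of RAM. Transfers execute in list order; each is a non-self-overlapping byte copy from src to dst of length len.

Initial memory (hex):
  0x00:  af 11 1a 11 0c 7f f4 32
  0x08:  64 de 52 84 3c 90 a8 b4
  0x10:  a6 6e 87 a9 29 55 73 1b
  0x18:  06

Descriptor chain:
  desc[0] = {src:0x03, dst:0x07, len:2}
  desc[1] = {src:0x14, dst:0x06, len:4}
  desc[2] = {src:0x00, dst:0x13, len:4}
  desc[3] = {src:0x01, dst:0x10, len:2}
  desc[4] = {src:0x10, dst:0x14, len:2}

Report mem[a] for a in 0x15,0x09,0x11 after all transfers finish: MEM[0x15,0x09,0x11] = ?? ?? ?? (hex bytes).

#0 dst[0x07+2] := {0x11,0x0c}
#1 dst[0x06+4] := {0x29,0x55,0x73,0x1b}
#2 dst[0x13+4] := {0xaf,0x11,0x1a,0x11}
#3 dst[0x10+2] := {0x11,0x1a}
#4 dst[0x14+2] := {0x11,0x1a}
query mem[0x15]=0x1a, mem[0x09]=0x1b, mem[0x11]=0x1a

MEM[0x15,0x09,0x11] = 1a 1b 1a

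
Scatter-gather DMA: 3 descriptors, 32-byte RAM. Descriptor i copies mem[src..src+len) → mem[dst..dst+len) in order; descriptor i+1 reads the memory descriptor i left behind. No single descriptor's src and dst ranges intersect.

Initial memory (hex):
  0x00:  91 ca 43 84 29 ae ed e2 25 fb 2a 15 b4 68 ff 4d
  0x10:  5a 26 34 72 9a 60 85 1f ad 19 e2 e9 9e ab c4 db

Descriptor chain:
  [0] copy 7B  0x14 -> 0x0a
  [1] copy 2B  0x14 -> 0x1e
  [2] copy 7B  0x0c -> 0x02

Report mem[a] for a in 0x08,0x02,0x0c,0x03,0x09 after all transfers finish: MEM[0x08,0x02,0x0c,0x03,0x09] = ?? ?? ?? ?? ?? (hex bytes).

MEM[0x08,0x02,0x0c,0x03,0x09] = 34 85 85 1f fb

#0 dst[0x0a+7] := {0x9a,0x60,0x85,0x1f,0xad,0x19,0xe2}
#1 dst[0x1e+2] := {0x9a,0x60}
#2 dst[0x02+7] := {0x85,0x1f,0xad,0x19,0xe2,0x26,0x34}
query mem[0x08]=0x34, mem[0x02]=0x85, mem[0x0c]=0x85, mem[0x03]=0x1f, mem[0x09]=0xfb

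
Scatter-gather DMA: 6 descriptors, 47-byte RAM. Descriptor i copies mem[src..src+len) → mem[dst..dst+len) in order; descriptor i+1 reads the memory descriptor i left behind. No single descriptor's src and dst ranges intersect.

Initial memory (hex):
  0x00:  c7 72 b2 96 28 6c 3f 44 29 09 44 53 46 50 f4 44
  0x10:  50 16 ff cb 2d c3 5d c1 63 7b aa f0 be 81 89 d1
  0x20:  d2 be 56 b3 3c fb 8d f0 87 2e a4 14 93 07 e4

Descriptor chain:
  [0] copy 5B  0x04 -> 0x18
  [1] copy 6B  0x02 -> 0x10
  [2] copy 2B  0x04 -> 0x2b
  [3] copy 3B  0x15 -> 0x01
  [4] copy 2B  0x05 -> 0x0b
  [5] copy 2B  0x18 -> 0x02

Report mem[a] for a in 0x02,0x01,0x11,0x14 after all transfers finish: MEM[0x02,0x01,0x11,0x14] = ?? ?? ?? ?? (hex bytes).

MEM[0x02,0x01,0x11,0x14] = 28 44 96 3f

[0] 0x04->0x18 len=5 : 28 6c 3f 44 29
[1] 0x02->0x10 len=6 : b2 96 28 6c 3f 44
[2] 0x04->0x2b len=2 : 28 6c
[3] 0x15->0x01 len=3 : 44 5d c1
[4] 0x05->0x0b len=2 : 6c 3f
[5] 0x18->0x02 len=2 : 28 6c
query mem[0x02]=0x28, mem[0x01]=0x44, mem[0x11]=0x96, mem[0x14]=0x3f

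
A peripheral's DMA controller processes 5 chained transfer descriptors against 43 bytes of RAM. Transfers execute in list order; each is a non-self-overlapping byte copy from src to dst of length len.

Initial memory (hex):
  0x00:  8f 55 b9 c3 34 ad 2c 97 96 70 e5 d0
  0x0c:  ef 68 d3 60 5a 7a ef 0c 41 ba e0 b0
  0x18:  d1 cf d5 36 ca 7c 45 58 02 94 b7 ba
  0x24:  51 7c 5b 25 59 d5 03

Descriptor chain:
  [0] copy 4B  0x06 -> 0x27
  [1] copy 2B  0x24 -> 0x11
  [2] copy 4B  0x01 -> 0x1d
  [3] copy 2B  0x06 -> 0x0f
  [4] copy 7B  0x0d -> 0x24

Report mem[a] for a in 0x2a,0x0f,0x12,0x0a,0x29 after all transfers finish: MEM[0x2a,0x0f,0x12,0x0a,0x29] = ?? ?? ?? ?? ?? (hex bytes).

  after D0: wrote 4B at 0x27 = 2c979670
  after D1: wrote 2B at 0x11 = 517c
  after D2: wrote 4B at 0x1d = 55b9c334
  after D3: wrote 2B at 0x0f = 2c97
  after D4: wrote 7B at 0x24 = 68d32c97517c0c
query mem[0x2a]=0x0c, mem[0x0f]=0x2c, mem[0x12]=0x7c, mem[0x0a]=0xe5, mem[0x29]=0x7c

MEM[0x2a,0x0f,0x12,0x0a,0x29] = 0c 2c 7c e5 7c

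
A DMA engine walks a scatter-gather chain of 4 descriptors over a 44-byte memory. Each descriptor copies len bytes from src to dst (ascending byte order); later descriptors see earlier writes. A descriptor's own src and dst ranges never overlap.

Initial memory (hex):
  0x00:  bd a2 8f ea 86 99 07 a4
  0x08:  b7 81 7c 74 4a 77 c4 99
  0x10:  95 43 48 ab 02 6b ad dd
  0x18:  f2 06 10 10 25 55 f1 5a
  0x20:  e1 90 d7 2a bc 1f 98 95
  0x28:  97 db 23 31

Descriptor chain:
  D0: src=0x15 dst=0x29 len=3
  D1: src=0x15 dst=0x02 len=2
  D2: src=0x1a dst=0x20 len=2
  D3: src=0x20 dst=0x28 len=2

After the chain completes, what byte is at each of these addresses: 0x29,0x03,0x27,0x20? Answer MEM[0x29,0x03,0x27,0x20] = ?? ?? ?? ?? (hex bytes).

[0] 0x15->0x29 len=3 : 6b ad dd
[1] 0x15->0x02 len=2 : 6b ad
[2] 0x1a->0x20 len=2 : 10 10
[3] 0x20->0x28 len=2 : 10 10
query mem[0x29]=0x10, mem[0x03]=0xad, mem[0x27]=0x95, mem[0x20]=0x10

MEM[0x29,0x03,0x27,0x20] = 10 ad 95 10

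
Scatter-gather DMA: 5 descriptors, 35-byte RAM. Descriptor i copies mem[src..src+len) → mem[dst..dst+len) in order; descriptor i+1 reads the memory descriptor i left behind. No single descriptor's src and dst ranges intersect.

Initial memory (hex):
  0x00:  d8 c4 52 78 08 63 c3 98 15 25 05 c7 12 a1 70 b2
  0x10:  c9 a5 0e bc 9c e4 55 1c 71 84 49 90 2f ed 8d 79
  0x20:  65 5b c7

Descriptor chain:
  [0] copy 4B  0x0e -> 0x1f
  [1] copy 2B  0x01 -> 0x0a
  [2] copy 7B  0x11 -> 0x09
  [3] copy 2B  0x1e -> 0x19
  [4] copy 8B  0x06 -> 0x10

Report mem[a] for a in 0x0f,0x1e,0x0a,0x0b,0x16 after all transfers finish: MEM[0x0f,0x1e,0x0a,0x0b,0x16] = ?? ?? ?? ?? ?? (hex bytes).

D0: mem[0x1f..0x22] <- [70 b2 c9 a5]
D1: mem[0x0a..0x0b] <- [c4 52]
D2: mem[0x09..0x0f] <- [a5 0e bc 9c e4 55 1c]
D3: mem[0x19..0x1a] <- [8d 70]
D4: mem[0x10..0x17] <- [c3 98 15 a5 0e bc 9c e4]
query mem[0x0f]=0x1c, mem[0x1e]=0x8d, mem[0x0a]=0x0e, mem[0x0b]=0xbc, mem[0x16]=0x9c

MEM[0x0f,0x1e,0x0a,0x0b,0x16] = 1c 8d 0e bc 9c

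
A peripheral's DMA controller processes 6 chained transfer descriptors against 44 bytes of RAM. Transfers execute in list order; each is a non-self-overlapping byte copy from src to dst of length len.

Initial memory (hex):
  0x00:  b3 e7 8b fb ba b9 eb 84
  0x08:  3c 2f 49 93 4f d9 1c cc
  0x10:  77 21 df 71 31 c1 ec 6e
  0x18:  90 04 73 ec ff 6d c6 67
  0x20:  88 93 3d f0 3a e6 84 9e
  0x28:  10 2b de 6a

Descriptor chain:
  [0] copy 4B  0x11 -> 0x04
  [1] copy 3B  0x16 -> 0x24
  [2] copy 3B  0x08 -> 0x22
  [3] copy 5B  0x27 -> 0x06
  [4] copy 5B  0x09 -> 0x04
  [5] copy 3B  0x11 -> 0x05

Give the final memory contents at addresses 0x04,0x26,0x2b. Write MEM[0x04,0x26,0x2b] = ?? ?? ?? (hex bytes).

  after D0: wrote 4B at 0x04 = 21df7131
  after D1: wrote 3B at 0x24 = ec6e90
  after D2: wrote 3B at 0x22 = 3c2f49
  after D3: wrote 5B at 0x06 = 9e102bde6a
  after D4: wrote 5B at 0x04 = de6a934fd9
  after D5: wrote 3B at 0x05 = 21df71
query mem[0x04]=0xde, mem[0x26]=0x90, mem[0x2b]=0x6a

MEM[0x04,0x26,0x2b] = de 90 6a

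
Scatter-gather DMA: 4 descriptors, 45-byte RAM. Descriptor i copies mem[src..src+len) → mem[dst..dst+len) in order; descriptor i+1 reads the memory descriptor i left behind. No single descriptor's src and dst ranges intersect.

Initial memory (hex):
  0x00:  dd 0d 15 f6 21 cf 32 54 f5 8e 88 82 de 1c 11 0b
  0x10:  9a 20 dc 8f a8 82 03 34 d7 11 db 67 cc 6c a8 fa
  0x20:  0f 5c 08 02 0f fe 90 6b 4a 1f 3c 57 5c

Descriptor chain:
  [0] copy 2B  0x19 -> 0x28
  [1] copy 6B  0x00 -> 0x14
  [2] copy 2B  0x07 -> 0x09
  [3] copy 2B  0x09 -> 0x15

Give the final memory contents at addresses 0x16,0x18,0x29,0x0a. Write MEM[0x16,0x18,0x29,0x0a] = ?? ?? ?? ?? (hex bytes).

[0] 0x19->0x28 len=2 : 11 db
[1] 0x00->0x14 len=6 : dd 0d 15 f6 21 cf
[2] 0x07->0x09 len=2 : 54 f5
[3] 0x09->0x15 len=2 : 54 f5
query mem[0x16]=0xf5, mem[0x18]=0x21, mem[0x29]=0xdb, mem[0x0a]=0xf5

MEM[0x16,0x18,0x29,0x0a] = f5 21 db f5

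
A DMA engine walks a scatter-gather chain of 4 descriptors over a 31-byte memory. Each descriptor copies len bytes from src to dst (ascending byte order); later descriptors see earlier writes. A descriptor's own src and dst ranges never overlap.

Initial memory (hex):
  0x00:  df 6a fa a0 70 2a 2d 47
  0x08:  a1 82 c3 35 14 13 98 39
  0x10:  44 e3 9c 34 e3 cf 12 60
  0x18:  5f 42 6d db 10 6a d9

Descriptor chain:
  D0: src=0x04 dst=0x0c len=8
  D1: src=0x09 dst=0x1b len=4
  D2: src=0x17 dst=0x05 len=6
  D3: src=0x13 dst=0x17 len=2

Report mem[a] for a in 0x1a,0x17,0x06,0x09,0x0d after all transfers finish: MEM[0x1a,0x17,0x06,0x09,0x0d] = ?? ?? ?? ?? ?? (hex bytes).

#0 dst[0x0c+8] := {0x70,0x2a,0x2d,0x47,0xa1,0x82,0xc3,0x35}
#1 dst[0x1b+4] := {0x82,0xc3,0x35,0x70}
#2 dst[0x05+6] := {0x60,0x5f,0x42,0x6d,0x82,0xc3}
#3 dst[0x17+2] := {0x35,0xe3}
query mem[0x1a]=0x6d, mem[0x17]=0x35, mem[0x06]=0x5f, mem[0x09]=0x82, mem[0x0d]=0x2a

MEM[0x1a,0x17,0x06,0x09,0x0d] = 6d 35 5f 82 2a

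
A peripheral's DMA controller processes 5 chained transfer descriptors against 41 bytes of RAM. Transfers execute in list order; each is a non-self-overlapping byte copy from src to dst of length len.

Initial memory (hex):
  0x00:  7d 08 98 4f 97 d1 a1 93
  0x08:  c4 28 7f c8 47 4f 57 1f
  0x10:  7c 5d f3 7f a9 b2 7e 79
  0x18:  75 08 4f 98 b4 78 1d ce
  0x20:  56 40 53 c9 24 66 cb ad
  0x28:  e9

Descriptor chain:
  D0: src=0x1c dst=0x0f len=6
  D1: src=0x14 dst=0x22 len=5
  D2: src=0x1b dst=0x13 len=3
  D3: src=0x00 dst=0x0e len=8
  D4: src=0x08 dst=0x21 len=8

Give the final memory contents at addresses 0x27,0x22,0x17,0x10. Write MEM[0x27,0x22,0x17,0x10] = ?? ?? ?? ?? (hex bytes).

#0 dst[0x0f+6] := {0xb4,0x78,0x1d,0xce,0x56,0x40}
#1 dst[0x22+5] := {0x40,0xb2,0x7e,0x79,0x75}
#2 dst[0x13+3] := {0x98,0xb4,0x78}
#3 dst[0x0e+8] := {0x7d,0x08,0x98,0x4f,0x97,0xd1,0xa1,0x93}
#4 dst[0x21+8] := {0xc4,0x28,0x7f,0xc8,0x47,0x4f,0x7d,0x08}
query mem[0x27]=0x7d, mem[0x22]=0x28, mem[0x17]=0x79, mem[0x10]=0x98

MEM[0x27,0x22,0x17,0x10] = 7d 28 79 98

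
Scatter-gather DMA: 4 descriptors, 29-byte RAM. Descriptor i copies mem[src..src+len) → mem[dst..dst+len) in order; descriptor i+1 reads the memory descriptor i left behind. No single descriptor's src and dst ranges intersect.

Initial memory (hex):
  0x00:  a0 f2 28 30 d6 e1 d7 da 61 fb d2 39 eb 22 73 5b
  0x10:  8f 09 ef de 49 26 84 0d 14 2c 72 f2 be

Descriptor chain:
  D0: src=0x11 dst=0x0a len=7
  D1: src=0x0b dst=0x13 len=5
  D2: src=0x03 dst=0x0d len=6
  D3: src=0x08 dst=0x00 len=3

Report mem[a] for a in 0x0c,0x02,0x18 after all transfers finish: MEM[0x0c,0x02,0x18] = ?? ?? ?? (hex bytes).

D0: mem[0x0a..0x10] <- [09 ef de 49 26 84 0d]
D1: mem[0x13..0x17] <- [ef de 49 26 84]
D2: mem[0x0d..0x12] <- [30 d6 e1 d7 da 61]
D3: mem[0x00..0x02] <- [61 fb 09]
query mem[0x0c]=0xde, mem[0x02]=0x09, mem[0x18]=0x14

MEM[0x0c,0x02,0x18] = de 09 14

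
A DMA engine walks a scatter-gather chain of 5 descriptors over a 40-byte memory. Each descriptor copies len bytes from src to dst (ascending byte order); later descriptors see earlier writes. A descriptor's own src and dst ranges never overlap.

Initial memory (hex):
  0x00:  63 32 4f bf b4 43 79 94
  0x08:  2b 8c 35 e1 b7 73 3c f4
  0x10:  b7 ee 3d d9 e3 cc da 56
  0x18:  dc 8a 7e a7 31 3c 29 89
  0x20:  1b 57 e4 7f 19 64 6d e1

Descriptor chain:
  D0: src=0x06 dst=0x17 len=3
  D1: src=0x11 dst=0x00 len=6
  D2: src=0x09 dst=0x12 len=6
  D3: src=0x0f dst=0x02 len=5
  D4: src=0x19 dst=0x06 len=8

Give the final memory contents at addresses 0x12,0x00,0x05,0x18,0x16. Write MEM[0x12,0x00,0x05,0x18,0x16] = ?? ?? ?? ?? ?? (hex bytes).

[0] 0x06->0x17 len=3 : 79 94 2b
[1] 0x11->0x00 len=6 : ee 3d d9 e3 cc da
[2] 0x09->0x12 len=6 : 8c 35 e1 b7 73 3c
[3] 0x0f->0x02 len=5 : f4 b7 ee 8c 35
[4] 0x19->0x06 len=8 : 2b 7e a7 31 3c 29 89 1b
query mem[0x12]=0x8c, mem[0x00]=0xee, mem[0x05]=0x8c, mem[0x18]=0x94, mem[0x16]=0x73

MEM[0x12,0x00,0x05,0x18,0x16] = 8c ee 8c 94 73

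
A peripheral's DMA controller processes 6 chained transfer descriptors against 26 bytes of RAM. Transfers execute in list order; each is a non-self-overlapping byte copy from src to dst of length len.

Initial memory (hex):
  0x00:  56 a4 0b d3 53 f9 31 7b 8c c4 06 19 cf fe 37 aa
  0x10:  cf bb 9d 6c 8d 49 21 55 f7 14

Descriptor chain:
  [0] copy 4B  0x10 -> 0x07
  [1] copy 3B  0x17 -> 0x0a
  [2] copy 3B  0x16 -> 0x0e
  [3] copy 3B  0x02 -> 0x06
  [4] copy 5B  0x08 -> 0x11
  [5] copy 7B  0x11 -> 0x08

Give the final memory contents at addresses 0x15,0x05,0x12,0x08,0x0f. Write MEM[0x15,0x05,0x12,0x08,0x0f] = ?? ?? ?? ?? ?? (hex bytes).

MEM[0x15,0x05,0x12,0x08,0x0f] = 14 f9 9d 53 55

#0 dst[0x07+4] := {0xcf,0xbb,0x9d,0x6c}
#1 dst[0x0a+3] := {0x55,0xf7,0x14}
#2 dst[0x0e+3] := {0x21,0x55,0xf7}
#3 dst[0x06+3] := {0x0b,0xd3,0x53}
#4 dst[0x11+5] := {0x53,0x9d,0x55,0xf7,0x14}
#5 dst[0x08+7] := {0x53,0x9d,0x55,0xf7,0x14,0x21,0x55}
query mem[0x15]=0x14, mem[0x05]=0xf9, mem[0x12]=0x9d, mem[0x08]=0x53, mem[0x0f]=0x55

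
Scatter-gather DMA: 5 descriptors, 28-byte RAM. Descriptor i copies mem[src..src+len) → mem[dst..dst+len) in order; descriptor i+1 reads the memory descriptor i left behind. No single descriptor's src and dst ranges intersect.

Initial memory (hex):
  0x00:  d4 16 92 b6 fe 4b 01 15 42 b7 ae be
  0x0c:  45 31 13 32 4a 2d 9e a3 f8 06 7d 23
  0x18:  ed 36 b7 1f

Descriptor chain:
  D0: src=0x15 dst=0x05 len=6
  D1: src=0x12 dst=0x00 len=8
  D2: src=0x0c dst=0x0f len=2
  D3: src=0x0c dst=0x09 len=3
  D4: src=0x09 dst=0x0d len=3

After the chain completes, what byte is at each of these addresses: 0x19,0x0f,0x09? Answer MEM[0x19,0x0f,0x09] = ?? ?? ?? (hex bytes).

D0: mem[0x05..0x0a] <- [06 7d 23 ed 36 b7]
D1: mem[0x00..0x07] <- [9e a3 f8 06 7d 23 ed 36]
D2: mem[0x0f..0x10] <- [45 31]
D3: mem[0x09..0x0b] <- [45 31 13]
D4: mem[0x0d..0x0f] <- [45 31 13]
query mem[0x19]=0x36, mem[0x0f]=0x13, mem[0x09]=0x45

MEM[0x19,0x0f,0x09] = 36 13 45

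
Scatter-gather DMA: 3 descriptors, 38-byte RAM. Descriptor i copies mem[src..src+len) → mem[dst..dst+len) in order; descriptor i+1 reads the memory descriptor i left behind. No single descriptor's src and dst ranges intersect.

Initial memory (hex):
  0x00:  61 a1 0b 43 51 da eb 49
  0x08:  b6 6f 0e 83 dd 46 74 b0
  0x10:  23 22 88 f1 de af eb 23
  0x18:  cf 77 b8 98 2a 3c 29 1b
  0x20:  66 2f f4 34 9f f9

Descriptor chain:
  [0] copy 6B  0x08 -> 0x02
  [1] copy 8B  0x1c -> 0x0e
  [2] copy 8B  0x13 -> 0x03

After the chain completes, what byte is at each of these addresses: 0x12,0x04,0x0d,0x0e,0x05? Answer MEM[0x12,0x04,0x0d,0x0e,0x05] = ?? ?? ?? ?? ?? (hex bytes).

  after D0: wrote 6B at 0x02 = b66f0e83dd46
  after D1: wrote 8B at 0x0e = 2a3c291b662ff434
  after D2: wrote 8B at 0x03 = 2ff434eb23cf77b8
query mem[0x12]=0x66, mem[0x04]=0xf4, mem[0x0d]=0x46, mem[0x0e]=0x2a, mem[0x05]=0x34

MEM[0x12,0x04,0x0d,0x0e,0x05] = 66 f4 46 2a 34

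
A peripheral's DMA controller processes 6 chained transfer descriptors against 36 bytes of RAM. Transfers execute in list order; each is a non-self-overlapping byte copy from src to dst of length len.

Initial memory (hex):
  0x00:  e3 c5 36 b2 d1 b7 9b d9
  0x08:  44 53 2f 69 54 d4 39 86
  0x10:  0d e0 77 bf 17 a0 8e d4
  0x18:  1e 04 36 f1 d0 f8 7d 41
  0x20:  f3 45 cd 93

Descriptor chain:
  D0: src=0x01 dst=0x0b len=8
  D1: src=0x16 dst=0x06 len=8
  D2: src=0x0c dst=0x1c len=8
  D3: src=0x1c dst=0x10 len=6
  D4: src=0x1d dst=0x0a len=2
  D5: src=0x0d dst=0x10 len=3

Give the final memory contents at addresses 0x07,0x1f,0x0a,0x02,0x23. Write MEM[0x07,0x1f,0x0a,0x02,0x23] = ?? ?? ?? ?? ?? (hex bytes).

MEM[0x07,0x1f,0x0a,0x02,0x23] = d4 b7 f8 36 bf

D0: mem[0x0b..0x12] <- [c5 36 b2 d1 b7 9b d9 44]
D1: mem[0x06..0x0d] <- [8e d4 1e 04 36 f1 d0 f8]
D2: mem[0x1c..0x23] <- [d0 f8 d1 b7 9b d9 44 bf]
D3: mem[0x10..0x15] <- [d0 f8 d1 b7 9b d9]
D4: mem[0x0a..0x0b] <- [f8 d1]
D5: mem[0x10..0x12] <- [f8 d1 b7]
query mem[0x07]=0xd4, mem[0x1f]=0xb7, mem[0x0a]=0xf8, mem[0x02]=0x36, mem[0x23]=0xbf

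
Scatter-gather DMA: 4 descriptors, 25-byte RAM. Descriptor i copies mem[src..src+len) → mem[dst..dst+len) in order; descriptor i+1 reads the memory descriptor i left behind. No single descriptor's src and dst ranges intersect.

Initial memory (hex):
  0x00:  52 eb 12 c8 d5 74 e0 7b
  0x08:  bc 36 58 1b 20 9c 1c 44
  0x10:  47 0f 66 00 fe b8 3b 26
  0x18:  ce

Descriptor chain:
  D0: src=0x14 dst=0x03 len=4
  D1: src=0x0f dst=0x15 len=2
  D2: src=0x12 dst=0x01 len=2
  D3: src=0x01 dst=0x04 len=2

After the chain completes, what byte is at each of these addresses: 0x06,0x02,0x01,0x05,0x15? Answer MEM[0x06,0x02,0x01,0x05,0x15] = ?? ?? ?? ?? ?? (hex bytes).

MEM[0x06,0x02,0x01,0x05,0x15] = 26 00 66 00 44

D0: mem[0x03..0x06] <- [fe b8 3b 26]
D1: mem[0x15..0x16] <- [44 47]
D2: mem[0x01..0x02] <- [66 00]
D3: mem[0x04..0x05] <- [66 00]
query mem[0x06]=0x26, mem[0x02]=0x00, mem[0x01]=0x66, mem[0x05]=0x00, mem[0x15]=0x44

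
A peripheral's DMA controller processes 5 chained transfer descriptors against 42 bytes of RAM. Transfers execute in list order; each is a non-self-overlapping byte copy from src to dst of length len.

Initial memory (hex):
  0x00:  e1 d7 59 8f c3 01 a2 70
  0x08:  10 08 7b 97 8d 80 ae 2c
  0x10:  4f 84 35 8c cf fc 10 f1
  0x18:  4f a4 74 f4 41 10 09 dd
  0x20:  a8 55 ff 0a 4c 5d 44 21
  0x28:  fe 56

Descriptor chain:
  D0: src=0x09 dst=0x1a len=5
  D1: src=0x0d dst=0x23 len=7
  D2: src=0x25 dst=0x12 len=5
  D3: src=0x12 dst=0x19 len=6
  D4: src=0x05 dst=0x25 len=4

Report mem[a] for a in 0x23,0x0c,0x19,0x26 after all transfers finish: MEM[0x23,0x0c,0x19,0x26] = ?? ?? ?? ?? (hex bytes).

#0 dst[0x1a+5] := {0x08,0x7b,0x97,0x8d,0x80}
#1 dst[0x23+7] := {0x80,0xae,0x2c,0x4f,0x84,0x35,0x8c}
#2 dst[0x12+5] := {0x2c,0x4f,0x84,0x35,0x8c}
#3 dst[0x19+6] := {0x2c,0x4f,0x84,0x35,0x8c,0xf1}
#4 dst[0x25+4] := {0x01,0xa2,0x70,0x10}
query mem[0x23]=0x80, mem[0x0c]=0x8d, mem[0x19]=0x2c, mem[0x26]=0xa2

MEM[0x23,0x0c,0x19,0x26] = 80 8d 2c a2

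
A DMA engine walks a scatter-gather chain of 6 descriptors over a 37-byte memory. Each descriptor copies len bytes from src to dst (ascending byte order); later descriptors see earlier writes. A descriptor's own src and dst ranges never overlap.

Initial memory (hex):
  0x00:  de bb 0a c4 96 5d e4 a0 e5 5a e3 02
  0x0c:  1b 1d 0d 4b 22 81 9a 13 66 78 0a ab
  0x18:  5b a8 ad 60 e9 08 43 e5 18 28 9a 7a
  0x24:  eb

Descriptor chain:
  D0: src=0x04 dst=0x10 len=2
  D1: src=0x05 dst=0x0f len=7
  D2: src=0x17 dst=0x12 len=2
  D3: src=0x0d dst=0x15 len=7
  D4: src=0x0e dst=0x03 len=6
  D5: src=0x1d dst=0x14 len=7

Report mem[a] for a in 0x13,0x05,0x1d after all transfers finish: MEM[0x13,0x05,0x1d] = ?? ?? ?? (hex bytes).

[0] 0x04->0x10 len=2 : 96 5d
[1] 0x05->0x0f len=7 : 5d e4 a0 e5 5a e3 02
[2] 0x17->0x12 len=2 : ab 5b
[3] 0x0d->0x15 len=7 : 1d 0d 5d e4 a0 ab 5b
[4] 0x0e->0x03 len=6 : 0d 5d e4 a0 ab 5b
[5] 0x1d->0x14 len=7 : 08 43 e5 18 28 9a 7a
query mem[0x13]=0x5b, mem[0x05]=0xe4, mem[0x1d]=0x08

MEM[0x13,0x05,0x1d] = 5b e4 08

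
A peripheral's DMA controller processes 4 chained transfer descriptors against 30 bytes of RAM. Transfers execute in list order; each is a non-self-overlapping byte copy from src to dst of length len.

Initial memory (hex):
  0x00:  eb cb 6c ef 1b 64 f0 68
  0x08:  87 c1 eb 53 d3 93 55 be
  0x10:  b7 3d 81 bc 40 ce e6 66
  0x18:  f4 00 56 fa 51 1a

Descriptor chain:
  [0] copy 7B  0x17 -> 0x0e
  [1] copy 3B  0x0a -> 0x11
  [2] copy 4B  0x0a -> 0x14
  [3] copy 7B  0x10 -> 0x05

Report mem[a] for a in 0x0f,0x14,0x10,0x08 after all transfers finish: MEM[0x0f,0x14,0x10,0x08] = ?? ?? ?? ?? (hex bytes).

MEM[0x0f,0x14,0x10,0x08] = f4 eb 00 d3

#0 dst[0x0e+7] := {0x66,0xf4,0x00,0x56,0xfa,0x51,0x1a}
#1 dst[0x11+3] := {0xeb,0x53,0xd3}
#2 dst[0x14+4] := {0xeb,0x53,0xd3,0x93}
#3 dst[0x05+7] := {0x00,0xeb,0x53,0xd3,0xeb,0x53,0xd3}
query mem[0x0f]=0xf4, mem[0x14]=0xeb, mem[0x10]=0x00, mem[0x08]=0xd3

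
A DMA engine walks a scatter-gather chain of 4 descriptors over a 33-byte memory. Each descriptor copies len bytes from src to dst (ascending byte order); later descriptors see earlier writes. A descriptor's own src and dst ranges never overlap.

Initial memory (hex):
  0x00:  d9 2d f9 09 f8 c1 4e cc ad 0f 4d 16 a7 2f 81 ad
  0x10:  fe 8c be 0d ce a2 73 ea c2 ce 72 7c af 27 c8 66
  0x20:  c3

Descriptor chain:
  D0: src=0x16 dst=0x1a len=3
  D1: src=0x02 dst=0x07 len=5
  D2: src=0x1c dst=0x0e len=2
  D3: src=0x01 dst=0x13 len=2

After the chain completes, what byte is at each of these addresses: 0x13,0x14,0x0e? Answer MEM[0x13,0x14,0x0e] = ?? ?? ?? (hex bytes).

MEM[0x13,0x14,0x0e] = 2d f9 c2

  after D0: wrote 3B at 0x1a = 73eac2
  after D1: wrote 5B at 0x07 = f909f8c14e
  after D2: wrote 2B at 0x0e = c227
  after D3: wrote 2B at 0x13 = 2df9
query mem[0x13]=0x2d, mem[0x14]=0xf9, mem[0x0e]=0xc2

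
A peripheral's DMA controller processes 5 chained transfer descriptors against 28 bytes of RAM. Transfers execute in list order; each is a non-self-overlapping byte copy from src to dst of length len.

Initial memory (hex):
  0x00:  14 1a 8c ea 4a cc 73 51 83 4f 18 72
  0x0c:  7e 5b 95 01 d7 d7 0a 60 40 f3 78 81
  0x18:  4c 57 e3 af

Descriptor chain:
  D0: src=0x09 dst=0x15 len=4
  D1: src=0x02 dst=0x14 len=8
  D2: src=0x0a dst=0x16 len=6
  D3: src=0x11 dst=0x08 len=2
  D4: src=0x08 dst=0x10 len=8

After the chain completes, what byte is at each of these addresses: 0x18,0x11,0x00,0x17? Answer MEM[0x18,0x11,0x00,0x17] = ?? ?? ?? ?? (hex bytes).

D0: mem[0x15..0x18] <- [4f 18 72 7e]
D1: mem[0x14..0x1b] <- [8c ea 4a cc 73 51 83 4f]
D2: mem[0x16..0x1b] <- [18 72 7e 5b 95 01]
D3: mem[0x08..0x09] <- [d7 0a]
D4: mem[0x10..0x17] <- [d7 0a 18 72 7e 5b 95 01]
query mem[0x18]=0x7e, mem[0x11]=0x0a, mem[0x00]=0x14, mem[0x17]=0x01

MEM[0x18,0x11,0x00,0x17] = 7e 0a 14 01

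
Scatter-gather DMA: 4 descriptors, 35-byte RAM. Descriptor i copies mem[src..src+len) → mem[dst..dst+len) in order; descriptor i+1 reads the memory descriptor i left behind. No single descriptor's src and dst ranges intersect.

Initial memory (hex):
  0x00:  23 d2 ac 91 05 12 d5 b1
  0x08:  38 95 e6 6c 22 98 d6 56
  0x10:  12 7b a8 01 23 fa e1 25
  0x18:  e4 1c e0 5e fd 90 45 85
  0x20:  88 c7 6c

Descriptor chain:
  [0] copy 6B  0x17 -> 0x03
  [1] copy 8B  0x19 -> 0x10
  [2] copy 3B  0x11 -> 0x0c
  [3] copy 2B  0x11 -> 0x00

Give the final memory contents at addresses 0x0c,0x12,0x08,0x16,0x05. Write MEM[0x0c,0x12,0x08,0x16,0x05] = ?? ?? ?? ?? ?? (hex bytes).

  after D0: wrote 6B at 0x03 = 25e41ce05efd
  after D1: wrote 8B at 0x10 = 1ce05efd90458588
  after D2: wrote 3B at 0x0c = e05efd
  after D3: wrote 2B at 0x00 = e05e
query mem[0x0c]=0xe0, mem[0x12]=0x5e, mem[0x08]=0xfd, mem[0x16]=0x85, mem[0x05]=0x1c

MEM[0x0c,0x12,0x08,0x16,0x05] = e0 5e fd 85 1c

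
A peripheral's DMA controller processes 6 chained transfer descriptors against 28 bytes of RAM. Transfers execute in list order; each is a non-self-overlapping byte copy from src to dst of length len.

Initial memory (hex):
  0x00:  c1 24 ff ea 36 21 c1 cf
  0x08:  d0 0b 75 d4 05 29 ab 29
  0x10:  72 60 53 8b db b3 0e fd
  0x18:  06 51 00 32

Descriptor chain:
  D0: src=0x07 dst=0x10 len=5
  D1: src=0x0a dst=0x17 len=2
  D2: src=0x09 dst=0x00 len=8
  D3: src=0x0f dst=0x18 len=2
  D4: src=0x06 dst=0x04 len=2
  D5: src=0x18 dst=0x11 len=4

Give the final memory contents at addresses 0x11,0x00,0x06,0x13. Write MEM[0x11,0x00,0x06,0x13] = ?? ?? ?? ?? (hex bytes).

  after D0: wrote 5B at 0x10 = cfd00b75d4
  after D1: wrote 2B at 0x17 = 75d4
  after D2: wrote 8B at 0x00 = 0b75d40529ab29cf
  after D3: wrote 2B at 0x18 = 29cf
  after D4: wrote 2B at 0x04 = 29cf
  after D5: wrote 4B at 0x11 = 29cf0032
query mem[0x11]=0x29, mem[0x00]=0x0b, mem[0x06]=0x29, mem[0x13]=0x00

MEM[0x11,0x00,0x06,0x13] = 29 0b 29 00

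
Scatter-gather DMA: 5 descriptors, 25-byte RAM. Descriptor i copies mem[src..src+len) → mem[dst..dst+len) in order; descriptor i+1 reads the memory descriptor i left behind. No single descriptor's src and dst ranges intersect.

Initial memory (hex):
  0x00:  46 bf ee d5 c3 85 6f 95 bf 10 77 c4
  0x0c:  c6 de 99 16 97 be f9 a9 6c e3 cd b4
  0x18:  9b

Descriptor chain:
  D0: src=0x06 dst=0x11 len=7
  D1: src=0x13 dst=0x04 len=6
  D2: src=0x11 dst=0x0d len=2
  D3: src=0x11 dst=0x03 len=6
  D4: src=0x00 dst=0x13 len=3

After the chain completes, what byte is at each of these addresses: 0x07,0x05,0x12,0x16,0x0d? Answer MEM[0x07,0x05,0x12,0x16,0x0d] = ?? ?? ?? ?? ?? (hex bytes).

MEM[0x07,0x05,0x12,0x16,0x0d] = 77 bf 95 c4 6f

#0 dst[0x11+7] := {0x6f,0x95,0xbf,0x10,0x77,0xc4,0xc6}
#1 dst[0x04+6] := {0xbf,0x10,0x77,0xc4,0xc6,0x9b}
#2 dst[0x0d+2] := {0x6f,0x95}
#3 dst[0x03+6] := {0x6f,0x95,0xbf,0x10,0x77,0xc4}
#4 dst[0x13+3] := {0x46,0xbf,0xee}
query mem[0x07]=0x77, mem[0x05]=0xbf, mem[0x12]=0x95, mem[0x16]=0xc4, mem[0x0d]=0x6f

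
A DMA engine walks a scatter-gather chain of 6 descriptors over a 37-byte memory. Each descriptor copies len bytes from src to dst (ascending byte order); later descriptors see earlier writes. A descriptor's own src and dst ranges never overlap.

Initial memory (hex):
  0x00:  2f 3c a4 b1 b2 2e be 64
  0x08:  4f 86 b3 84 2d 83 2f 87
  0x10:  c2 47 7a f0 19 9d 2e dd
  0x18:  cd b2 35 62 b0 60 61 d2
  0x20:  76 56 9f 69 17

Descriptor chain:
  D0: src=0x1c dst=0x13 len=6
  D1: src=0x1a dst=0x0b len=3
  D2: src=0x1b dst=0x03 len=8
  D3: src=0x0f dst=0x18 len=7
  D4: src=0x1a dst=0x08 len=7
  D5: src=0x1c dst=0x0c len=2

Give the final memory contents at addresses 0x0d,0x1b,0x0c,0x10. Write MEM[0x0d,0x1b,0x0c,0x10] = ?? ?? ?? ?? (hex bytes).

MEM[0x0d,0x1b,0x0c,0x10] = 60 7a b0 c2

[0] 0x1c->0x13 len=6 : b0 60 61 d2 76 56
[1] 0x1a->0x0b len=3 : 35 62 b0
[2] 0x1b->0x03 len=8 : 62 b0 60 61 d2 76 56 9f
[3] 0x0f->0x18 len=7 : 87 c2 47 7a b0 60 61
[4] 0x1a->0x08 len=7 : 47 7a b0 60 61 d2 76
[5] 0x1c->0x0c len=2 : b0 60
query mem[0x0d]=0x60, mem[0x1b]=0x7a, mem[0x0c]=0xb0, mem[0x10]=0xc2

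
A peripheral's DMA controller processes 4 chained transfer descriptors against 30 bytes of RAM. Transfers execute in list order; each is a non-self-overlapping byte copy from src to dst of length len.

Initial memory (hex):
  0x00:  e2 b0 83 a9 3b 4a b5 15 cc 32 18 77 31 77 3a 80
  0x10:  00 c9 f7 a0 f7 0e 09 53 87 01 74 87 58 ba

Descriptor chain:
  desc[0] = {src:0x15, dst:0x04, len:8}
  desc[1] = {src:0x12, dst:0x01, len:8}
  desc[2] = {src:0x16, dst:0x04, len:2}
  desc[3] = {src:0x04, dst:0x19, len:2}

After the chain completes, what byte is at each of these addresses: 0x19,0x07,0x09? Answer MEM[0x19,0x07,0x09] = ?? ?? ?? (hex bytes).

MEM[0x19,0x07,0x09] = 09 87 74

[0] 0x15->0x04 len=8 : 0e 09 53 87 01 74 87 58
[1] 0x12->0x01 len=8 : f7 a0 f7 0e 09 53 87 01
[2] 0x16->0x04 len=2 : 09 53
[3] 0x04->0x19 len=2 : 09 53
query mem[0x19]=0x09, mem[0x07]=0x87, mem[0x09]=0x74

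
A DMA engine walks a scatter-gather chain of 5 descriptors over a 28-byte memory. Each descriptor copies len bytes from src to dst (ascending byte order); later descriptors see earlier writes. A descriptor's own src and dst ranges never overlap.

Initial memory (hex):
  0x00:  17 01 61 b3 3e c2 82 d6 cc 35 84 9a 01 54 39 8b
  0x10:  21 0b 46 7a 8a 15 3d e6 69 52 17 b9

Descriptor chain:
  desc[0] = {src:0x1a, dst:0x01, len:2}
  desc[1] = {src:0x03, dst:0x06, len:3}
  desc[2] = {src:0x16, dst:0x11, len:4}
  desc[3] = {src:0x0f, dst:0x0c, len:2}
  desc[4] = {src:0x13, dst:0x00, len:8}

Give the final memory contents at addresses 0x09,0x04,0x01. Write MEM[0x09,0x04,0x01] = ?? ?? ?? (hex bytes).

D0: mem[0x01..0x02] <- [17 b9]
D1: mem[0x06..0x08] <- [b3 3e c2]
D2: mem[0x11..0x14] <- [3d e6 69 52]
D3: mem[0x0c..0x0d] <- [8b 21]
D4: mem[0x00..0x07] <- [69 52 15 3d e6 69 52 17]
query mem[0x09]=0x35, mem[0x04]=0xe6, mem[0x01]=0x52

MEM[0x09,0x04,0x01] = 35 e6 52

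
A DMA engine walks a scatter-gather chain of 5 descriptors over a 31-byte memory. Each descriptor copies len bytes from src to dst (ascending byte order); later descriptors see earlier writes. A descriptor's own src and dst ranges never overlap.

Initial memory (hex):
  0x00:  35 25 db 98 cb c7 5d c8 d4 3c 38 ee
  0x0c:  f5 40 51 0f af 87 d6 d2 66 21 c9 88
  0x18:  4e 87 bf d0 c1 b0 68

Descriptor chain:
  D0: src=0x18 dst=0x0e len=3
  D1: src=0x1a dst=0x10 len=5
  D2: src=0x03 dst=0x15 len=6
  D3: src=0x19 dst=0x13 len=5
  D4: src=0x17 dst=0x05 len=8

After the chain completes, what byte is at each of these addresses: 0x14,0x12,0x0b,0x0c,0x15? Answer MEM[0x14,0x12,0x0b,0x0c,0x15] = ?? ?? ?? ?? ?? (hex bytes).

MEM[0x14,0x12,0x0b,0x0c,0x15] = d4 c1 b0 68 d0

D0: mem[0x0e..0x10] <- [4e 87 bf]
D1: mem[0x10..0x14] <- [bf d0 c1 b0 68]
D2: mem[0x15..0x1a] <- [98 cb c7 5d c8 d4]
D3: mem[0x13..0x17] <- [c8 d4 d0 c1 b0]
D4: mem[0x05..0x0c] <- [b0 5d c8 d4 d0 c1 b0 68]
query mem[0x14]=0xd4, mem[0x12]=0xc1, mem[0x0b]=0xb0, mem[0x0c]=0x68, mem[0x15]=0xd0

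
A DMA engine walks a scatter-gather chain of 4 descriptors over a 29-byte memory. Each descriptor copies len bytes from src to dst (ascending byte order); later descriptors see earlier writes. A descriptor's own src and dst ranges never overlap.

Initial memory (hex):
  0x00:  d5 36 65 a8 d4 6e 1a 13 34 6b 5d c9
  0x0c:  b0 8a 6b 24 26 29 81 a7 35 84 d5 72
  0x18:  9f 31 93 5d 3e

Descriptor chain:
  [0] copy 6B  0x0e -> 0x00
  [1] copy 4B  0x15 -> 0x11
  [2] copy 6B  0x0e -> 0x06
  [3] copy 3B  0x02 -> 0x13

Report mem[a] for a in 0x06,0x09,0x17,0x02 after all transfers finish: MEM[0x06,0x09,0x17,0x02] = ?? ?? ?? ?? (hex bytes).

MEM[0x06,0x09,0x17,0x02] = 6b 84 72 26

  after D0: wrote 6B at 0x00 = 6b24262981a7
  after D1: wrote 4B at 0x11 = 84d5729f
  after D2: wrote 6B at 0x06 = 6b242684d572
  after D3: wrote 3B at 0x13 = 262981
query mem[0x06]=0x6b, mem[0x09]=0x84, mem[0x17]=0x72, mem[0x02]=0x26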